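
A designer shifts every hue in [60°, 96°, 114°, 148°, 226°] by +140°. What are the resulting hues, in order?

60 + 140 = 200°
96 + 140 = 236°
114 + 140 = 254°
148 + 140 = 288°
226 + 140 = 366 → 366 − 360 = 6°

200°, 236°, 254°, 288°, 6°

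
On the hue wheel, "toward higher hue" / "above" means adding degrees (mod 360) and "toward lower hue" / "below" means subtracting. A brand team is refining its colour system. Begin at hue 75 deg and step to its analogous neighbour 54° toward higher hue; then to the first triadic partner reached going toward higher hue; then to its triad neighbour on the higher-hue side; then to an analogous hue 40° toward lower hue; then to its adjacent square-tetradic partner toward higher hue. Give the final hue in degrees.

59°

+54° (analog 54° ↑): 75 + 54 = 129°
+120° (triadic ↑): 129 + 120 = 249°
+120° (triadic ↑): 249 + 120 = 369 → 369 − 360 = 9°
−40° (analog 40° ↓): 9 − 40 = -31 → -31 + 360 = 329°
+90° (square ↑): 329 + 90 = 419 → 419 − 360 = 59°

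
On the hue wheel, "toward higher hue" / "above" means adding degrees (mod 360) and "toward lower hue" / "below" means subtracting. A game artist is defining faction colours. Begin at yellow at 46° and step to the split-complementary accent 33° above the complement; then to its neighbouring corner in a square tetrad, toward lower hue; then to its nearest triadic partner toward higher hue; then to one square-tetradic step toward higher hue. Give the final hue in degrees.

split-comp 33° ↑ +213°: 46 + 213 = 259°
square ↓ −90°: 259 − 90 = 169°
triadic ↑ +120°: 169 + 120 = 289°
square ↑ +90°: 289 + 90 = 379 → 379 − 360 = 19°

19°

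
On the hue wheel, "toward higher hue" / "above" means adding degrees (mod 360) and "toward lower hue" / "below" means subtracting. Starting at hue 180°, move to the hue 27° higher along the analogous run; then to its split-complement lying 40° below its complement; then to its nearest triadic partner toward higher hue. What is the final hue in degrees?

180 + 27 = 207°   (analog 27° ↑)
207 + 140 = 347°   (split-comp 40° ↓)
347 + 120 = 467 → 467 − 360 = 107°   (triadic ↑)

107°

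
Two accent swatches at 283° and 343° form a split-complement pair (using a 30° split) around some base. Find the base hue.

133°

The accents sit 30° either side of the complement, so the complement is their short-arc midpoint on the wheel.
Short-arc midpoint of 283° and 343°: 313°.
Base is 180° from the complement: 313 − 180 = 133°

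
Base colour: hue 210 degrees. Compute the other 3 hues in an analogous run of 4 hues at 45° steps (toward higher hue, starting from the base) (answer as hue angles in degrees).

255°, 300°, 345°

210 + 45 = 255°
210 + 90 = 300°
210 + 135 = 345°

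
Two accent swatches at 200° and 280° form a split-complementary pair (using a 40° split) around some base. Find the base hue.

The accents sit 40° either side of the complement, so the complement is their short-arc midpoint on the wheel.
Short-arc midpoint of 200° and 280°: 240°.
Base is 180° from the complement: 240 − 180 = 60°

60°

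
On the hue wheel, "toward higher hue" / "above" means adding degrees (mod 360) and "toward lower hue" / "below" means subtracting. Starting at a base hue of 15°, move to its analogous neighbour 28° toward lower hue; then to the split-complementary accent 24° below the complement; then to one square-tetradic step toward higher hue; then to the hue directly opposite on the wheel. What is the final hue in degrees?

−28° (analog 28° ↓): 15 − 28 = -13 → -13 + 360 = 347°
+156° (split-comp 24° ↓): 347 + 156 = 503 → 503 − 360 = 143°
+90° (square ↑): 143 + 90 = 233°
+180° (complement): 233 + 180 = 413 → 413 − 360 = 53°

53°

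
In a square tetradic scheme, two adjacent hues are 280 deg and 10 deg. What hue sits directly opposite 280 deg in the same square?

100°

A square tetradic scheme places four hues 90° apart; opposite corners are 180° apart.
280 + 180 = 460 → 460 − 360 = 100°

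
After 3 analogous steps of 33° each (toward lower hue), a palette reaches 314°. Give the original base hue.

53°

3 steps of 33° (toward lower hue) give a net shift of −99°.
Start = end − shift: 314 + 99 = 413 → 413 − 360 = 53°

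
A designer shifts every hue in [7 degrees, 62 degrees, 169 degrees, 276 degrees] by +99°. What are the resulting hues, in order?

7 + 99 = 106°
62 + 99 = 161°
169 + 99 = 268°
276 + 99 = 375 → 375 − 360 = 15°

106°, 161°, 268°, 15°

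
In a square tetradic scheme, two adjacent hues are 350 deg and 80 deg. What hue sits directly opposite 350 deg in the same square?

170°

A square tetradic scheme places four hues 90° apart; opposite corners are 180° apart.
350 + 180 = 530 → 530 − 360 = 170°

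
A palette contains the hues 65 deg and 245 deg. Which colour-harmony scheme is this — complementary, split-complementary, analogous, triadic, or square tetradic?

complementary

Sort the hues: 65°, 245°.
Successive gaps around the wheel: 180°, 180°.
Two hues 180° apart are complementary.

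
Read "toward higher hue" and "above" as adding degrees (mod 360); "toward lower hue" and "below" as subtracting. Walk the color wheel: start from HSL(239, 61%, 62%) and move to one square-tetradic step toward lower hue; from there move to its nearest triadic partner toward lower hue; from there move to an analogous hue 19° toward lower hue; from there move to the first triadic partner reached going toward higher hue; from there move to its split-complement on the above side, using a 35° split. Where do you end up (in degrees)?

−90° (square ↓): 239 − 90 = 149°
−120° (triadic ↓): 149 − 120 = 29°
−19° (analog 19° ↓): 29 − 19 = 10°
+120° (triadic ↑): 10 + 120 = 130°
+215° (split-comp 35° ↑): 130 + 215 = 345°

345°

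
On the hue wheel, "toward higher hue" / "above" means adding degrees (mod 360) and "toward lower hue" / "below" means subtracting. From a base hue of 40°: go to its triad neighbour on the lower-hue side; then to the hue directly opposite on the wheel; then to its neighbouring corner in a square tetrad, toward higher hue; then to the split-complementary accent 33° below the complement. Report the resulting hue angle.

triadic ↓ −120°: 40 − 120 = -80 → -80 + 360 = 280°
complement +180°: 280 + 180 = 460 → 460 − 360 = 100°
square ↑ +90°: 100 + 90 = 190°
split-comp 33° ↓ +147°: 190 + 147 = 337°

337°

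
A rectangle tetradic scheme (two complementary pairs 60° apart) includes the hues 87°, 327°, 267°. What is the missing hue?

147°

A rectangular tetradic uses two complementary pairs 60° apart: offsets 0°, 60°, 180°, 240°.
Among {87°, 267°, 327°}, 267° and 87° are a 180° pair.
The remaining hue 327° needs its own complement: 327 + 180 = 507 → 507 − 360 = 147°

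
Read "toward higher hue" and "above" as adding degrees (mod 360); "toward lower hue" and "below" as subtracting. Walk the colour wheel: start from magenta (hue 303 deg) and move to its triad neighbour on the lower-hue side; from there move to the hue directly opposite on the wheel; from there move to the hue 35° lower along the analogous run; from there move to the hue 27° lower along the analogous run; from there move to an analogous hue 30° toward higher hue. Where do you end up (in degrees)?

331°

triadic ↓ −120°: 303 − 120 = 183°
complement +180°: 183 + 180 = 363 → 363 − 360 = 3°
analog 35° ↓ −35°: 3 − 35 = -32 → -32 + 360 = 328°
analog 27° ↓ −27°: 328 − 27 = 301°
analog 30° ↑ +30°: 301 + 30 = 331°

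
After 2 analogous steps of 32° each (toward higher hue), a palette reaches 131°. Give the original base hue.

67°

2 steps of 32° (toward higher hue) give a net shift of +64°.
Start = end − shift: 131 − 64 = 67°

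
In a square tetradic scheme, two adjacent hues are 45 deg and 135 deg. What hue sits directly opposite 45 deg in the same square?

225°

A square tetradic scheme places four hues 90° apart; opposite corners are 180° apart.
45 + 180 = 225°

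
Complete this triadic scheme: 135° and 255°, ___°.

A triad places three hues 120° apart.
The full set through 135° is {15°, 135°, 255°}.
Given {135°, 255°}, the missing hue is 15°.

15°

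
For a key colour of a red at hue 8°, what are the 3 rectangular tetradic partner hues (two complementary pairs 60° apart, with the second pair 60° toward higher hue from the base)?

A rectangular tetradic uses two complementary pairs 60° apart: offsets 0°, 60°, 180°, 240°.
8 + 60 = 68°
8 + 180 = 188°
8 + 240 = 248°

68°, 188° and 248°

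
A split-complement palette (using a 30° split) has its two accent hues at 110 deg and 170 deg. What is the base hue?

320°

The accents sit 30° either side of the complement, so the complement is their short-arc midpoint on the wheel.
Short-arc midpoint of 110° and 170°: 140°.
Base is 180° from the complement: 140 − 180 = -40 → -40 + 360 = 320°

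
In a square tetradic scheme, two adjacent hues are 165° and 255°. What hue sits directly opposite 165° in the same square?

345°

A square tetradic scheme places four hues 90° apart; opposite corners are 180° apart.
165 + 180 = 345°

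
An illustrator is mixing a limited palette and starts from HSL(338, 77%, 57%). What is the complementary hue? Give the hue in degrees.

158°

The complement sits 180° across the wheel.
338 + 180 = 518 → 518 − 360 = 158°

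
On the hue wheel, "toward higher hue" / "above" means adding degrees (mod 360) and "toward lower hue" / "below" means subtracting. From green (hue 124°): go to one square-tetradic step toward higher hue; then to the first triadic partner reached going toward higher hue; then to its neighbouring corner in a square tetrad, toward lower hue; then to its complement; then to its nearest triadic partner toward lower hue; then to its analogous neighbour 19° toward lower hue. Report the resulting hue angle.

+90° (square ↑): 124 + 90 = 214°
+120° (triadic ↑): 214 + 120 = 334°
−90° (square ↓): 334 − 90 = 244°
+180° (complement): 244 + 180 = 424 → 424 − 360 = 64°
−120° (triadic ↓): 64 − 120 = -56 → -56 + 360 = 304°
−19° (analog 19° ↓): 304 − 19 = 285°

285°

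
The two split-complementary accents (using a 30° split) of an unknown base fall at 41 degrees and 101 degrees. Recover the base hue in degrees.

251°

The accents sit 30° either side of the complement, so the complement is their short-arc midpoint on the wheel.
Short-arc midpoint of 41° and 101°: 71°.
Base is 180° from the complement: 71 − 180 = -109 → -109 + 360 = 251°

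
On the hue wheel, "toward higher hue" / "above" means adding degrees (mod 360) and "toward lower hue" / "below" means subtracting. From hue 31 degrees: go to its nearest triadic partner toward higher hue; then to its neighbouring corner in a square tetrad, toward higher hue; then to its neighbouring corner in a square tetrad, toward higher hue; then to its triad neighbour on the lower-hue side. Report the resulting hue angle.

211°

+120° (triadic ↑): 31 + 120 = 151°
+90° (square ↑): 151 + 90 = 241°
+90° (square ↑): 241 + 90 = 331°
−120° (triadic ↓): 331 − 120 = 211°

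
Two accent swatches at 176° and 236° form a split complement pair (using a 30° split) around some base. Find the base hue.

The accents sit 30° either side of the complement, so the complement is their short-arc midpoint on the wheel.
Short-arc midpoint of 176° and 236°: 206°.
Base is 180° from the complement: 206 − 180 = 26°

26°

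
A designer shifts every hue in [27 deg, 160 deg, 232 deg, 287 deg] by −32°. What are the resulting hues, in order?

27 − 32 = -5 → -5 + 360 = 355°
160 − 32 = 128°
232 − 32 = 200°
287 − 32 = 255°

355°, 128°, 200°, 255°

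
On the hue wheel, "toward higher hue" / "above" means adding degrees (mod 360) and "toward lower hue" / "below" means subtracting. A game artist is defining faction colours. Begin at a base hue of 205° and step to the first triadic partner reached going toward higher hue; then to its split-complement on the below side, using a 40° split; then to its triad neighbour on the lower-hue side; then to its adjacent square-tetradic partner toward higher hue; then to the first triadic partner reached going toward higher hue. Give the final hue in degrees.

triadic ↑ +120°: 205 + 120 = 325°
split-comp 40° ↓ +140°: 325 + 140 = 465 → 465 − 360 = 105°
triadic ↓ −120°: 105 − 120 = -15 → -15 + 360 = 345°
square ↑ +90°: 345 + 90 = 435 → 435 − 360 = 75°
triadic ↑ +120°: 75 + 120 = 195°

195°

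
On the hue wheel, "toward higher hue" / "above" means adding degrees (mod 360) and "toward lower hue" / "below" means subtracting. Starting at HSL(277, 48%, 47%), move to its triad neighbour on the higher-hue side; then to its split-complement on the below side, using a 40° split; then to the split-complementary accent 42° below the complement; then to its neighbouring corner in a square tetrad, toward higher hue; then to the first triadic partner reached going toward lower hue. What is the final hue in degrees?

277 + 120 = 397 → 397 − 360 = 37°   (triadic ↑)
37 + 140 = 177°   (split-comp 40° ↓)
177 + 138 = 315°   (split-comp 42° ↓)
315 + 90 = 405 → 405 − 360 = 45°   (square ↑)
45 − 120 = -75 → -75 + 360 = 285°   (triadic ↓)

285°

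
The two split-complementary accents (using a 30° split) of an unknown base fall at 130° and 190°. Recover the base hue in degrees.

340°

The accents sit 30° either side of the complement, so the complement is their short-arc midpoint on the wheel.
Short-arc midpoint of 130° and 190°: 160°.
Base is 180° from the complement: 160 − 180 = -20 → -20 + 360 = 340°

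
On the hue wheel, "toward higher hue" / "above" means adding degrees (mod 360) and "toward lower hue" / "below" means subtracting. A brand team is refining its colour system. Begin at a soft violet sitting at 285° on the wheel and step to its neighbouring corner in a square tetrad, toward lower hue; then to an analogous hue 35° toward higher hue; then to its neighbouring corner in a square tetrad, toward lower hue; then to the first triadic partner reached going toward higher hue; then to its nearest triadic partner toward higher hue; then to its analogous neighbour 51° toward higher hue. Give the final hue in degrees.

71°

285 − 90 = 195°   (square ↓)
195 + 35 = 230°   (analog 35° ↑)
230 − 90 = 140°   (square ↓)
140 + 120 = 260°   (triadic ↑)
260 + 120 = 380 → 380 − 360 = 20°   (triadic ↑)
20 + 51 = 71°   (analog 51° ↑)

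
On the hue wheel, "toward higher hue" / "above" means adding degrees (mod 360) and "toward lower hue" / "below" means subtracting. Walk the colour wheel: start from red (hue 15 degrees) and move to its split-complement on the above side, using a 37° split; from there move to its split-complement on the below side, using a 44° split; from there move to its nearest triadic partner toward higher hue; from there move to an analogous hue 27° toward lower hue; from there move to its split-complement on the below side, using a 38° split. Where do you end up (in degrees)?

+217° (split-comp 37° ↑): 15 + 217 = 232°
+136° (split-comp 44° ↓): 232 + 136 = 368 → 368 − 360 = 8°
+120° (triadic ↑): 8 + 120 = 128°
−27° (analog 27° ↓): 128 − 27 = 101°
+142° (split-comp 38° ↓): 101 + 142 = 243°

243°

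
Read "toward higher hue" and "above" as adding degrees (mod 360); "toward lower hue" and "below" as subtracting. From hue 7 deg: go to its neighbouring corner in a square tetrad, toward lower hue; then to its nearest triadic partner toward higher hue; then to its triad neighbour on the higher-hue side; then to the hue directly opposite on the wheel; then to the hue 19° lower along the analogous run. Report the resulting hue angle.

7 − 90 = -83 → -83 + 360 = 277°   (square ↓)
277 + 120 = 397 → 397 − 360 = 37°   (triadic ↑)
37 + 120 = 157°   (triadic ↑)
157 + 180 = 337°   (complement)
337 − 19 = 318°   (analog 19° ↓)

318°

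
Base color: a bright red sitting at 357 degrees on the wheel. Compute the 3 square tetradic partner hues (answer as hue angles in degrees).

A square tetradic scheme places four hues every 90°.
357 + 90 = 447 → 447 − 360 = 87°
357 + 180 = 537 → 537 − 360 = 177°
357 + 270 = 627 → 627 − 360 = 267°

87°, 177°, 267°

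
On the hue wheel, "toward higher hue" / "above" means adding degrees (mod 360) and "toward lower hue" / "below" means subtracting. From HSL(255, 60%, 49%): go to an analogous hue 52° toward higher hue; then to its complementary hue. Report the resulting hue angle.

+52° (analog 52° ↑): 255 + 52 = 307°
+180° (complement): 307 + 180 = 487 → 487 − 360 = 127°

127°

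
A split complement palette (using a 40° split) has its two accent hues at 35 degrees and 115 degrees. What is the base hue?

The accents sit 40° either side of the complement, so the complement is their short-arc midpoint on the wheel.
Short-arc midpoint of 35° and 115°: 75°.
Base is 180° from the complement: 75 − 180 = -105 → -105 + 360 = 255°

255°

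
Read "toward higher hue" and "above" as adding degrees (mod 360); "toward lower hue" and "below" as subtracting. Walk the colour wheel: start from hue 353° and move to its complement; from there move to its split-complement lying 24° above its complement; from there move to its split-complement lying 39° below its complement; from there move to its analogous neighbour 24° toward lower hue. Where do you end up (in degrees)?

+180° (complement): 353 + 180 = 533 → 533 − 360 = 173°
+204° (split-comp 24° ↑): 173 + 204 = 377 → 377 − 360 = 17°
+141° (split-comp 39° ↓): 17 + 141 = 158°
−24° (analog 24° ↓): 158 − 24 = 134°

134°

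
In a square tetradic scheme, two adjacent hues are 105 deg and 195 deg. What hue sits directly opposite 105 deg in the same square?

285°

A square tetradic scheme places four hues 90° apart; opposite corners are 180° apart.
105 + 180 = 285°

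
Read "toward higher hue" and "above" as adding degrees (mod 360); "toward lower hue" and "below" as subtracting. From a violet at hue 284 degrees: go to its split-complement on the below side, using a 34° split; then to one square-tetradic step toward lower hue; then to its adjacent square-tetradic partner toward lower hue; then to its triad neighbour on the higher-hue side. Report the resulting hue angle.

10°

split-comp 34° ↓ +146°: 284 + 146 = 430 → 430 − 360 = 70°
square ↓ −90°: 70 − 90 = -20 → -20 + 360 = 340°
square ↓ −90°: 340 − 90 = 250°
triadic ↑ +120°: 250 + 120 = 370 → 370 − 360 = 10°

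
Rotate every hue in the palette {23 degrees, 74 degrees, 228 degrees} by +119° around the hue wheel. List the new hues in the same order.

23 + 119 = 142°
74 + 119 = 193°
228 + 119 = 347°

142°, 193°, 347°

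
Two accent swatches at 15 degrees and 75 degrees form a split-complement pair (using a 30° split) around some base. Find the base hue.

225°

The accents sit 30° either side of the complement, so the complement is their short-arc midpoint on the wheel.
Short-arc midpoint of 15° and 75°: 45°.
Base is 180° from the complement: 45 − 180 = -135 → -135 + 360 = 225°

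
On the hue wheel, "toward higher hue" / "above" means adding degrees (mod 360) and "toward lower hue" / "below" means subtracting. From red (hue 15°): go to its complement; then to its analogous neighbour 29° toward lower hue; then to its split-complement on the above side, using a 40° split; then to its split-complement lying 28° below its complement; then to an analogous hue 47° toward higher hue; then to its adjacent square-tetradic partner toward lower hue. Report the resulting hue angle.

135°

15 + 180 = 195°   (complement)
195 − 29 = 166°   (analog 29° ↓)
166 + 220 = 386 → 386 − 360 = 26°   (split-comp 40° ↑)
26 + 152 = 178°   (split-comp 28° ↓)
178 + 47 = 225°   (analog 47° ↑)
225 − 90 = 135°   (square ↓)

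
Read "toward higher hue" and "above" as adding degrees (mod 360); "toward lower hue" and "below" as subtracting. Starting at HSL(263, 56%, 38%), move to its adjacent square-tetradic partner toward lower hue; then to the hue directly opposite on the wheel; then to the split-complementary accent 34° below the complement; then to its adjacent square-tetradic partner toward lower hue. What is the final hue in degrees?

49°

−90° (square ↓): 263 − 90 = 173°
+180° (complement): 173 + 180 = 353°
+146° (split-comp 34° ↓): 353 + 146 = 499 → 499 − 360 = 139°
−90° (square ↓): 139 − 90 = 49°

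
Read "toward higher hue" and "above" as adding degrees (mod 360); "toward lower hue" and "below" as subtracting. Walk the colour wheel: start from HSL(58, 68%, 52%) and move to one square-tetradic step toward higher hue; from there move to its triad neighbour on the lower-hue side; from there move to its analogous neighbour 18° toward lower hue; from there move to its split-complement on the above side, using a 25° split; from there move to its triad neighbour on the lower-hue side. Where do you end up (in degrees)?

58 + 90 = 148°   (square ↑)
148 − 120 = 28°   (triadic ↓)
28 − 18 = 10°   (analog 18° ↓)
10 + 205 = 215°   (split-comp 25° ↑)
215 − 120 = 95°   (triadic ↓)

95°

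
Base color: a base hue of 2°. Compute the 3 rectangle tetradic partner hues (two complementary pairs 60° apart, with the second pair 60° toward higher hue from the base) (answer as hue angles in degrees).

2 + 60 = 62°
2 + 180 = 182°
2 + 240 = 242°

62°, 182°, 242°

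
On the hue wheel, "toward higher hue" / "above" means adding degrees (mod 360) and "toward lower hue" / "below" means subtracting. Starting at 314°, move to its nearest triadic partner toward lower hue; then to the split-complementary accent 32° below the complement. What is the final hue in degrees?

342°

314 − 120 = 194°   (triadic ↓)
194 + 148 = 342°   (split-comp 32° ↓)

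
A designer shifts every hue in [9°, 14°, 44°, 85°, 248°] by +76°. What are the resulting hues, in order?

85°, 90°, 120°, 161°, 324°

9 + 76 = 85°
14 + 76 = 90°
44 + 76 = 120°
85 + 76 = 161°
248 + 76 = 324°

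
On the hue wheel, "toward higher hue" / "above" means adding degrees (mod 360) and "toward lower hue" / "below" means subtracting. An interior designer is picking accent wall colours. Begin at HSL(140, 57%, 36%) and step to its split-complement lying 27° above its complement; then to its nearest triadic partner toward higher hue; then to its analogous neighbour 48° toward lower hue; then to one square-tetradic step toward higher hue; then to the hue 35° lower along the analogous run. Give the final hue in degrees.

140 + 207 = 347°   (split-comp 27° ↑)
347 + 120 = 467 → 467 − 360 = 107°   (triadic ↑)
107 − 48 = 59°   (analog 48° ↓)
59 + 90 = 149°   (square ↑)
149 − 35 = 114°   (analog 35° ↓)

114°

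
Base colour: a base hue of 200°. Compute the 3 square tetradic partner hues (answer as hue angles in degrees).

290°, 20°, 110°

200 + 90 = 290°
200 + 180 = 380 → 380 − 360 = 20°
200 + 270 = 470 → 470 − 360 = 110°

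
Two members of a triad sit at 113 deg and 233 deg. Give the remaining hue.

A triad spaces three hues 120° apart.
The full set is {113°, 233°, 353°}.

353°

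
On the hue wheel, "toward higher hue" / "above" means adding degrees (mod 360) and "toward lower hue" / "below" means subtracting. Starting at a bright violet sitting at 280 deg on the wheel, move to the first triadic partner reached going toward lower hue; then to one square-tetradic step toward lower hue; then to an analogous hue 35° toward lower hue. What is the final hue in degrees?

35°

triadic ↓ −120°: 280 − 120 = 160°
square ↓ −90°: 160 − 90 = 70°
analog 35° ↓ −35°: 70 − 35 = 35°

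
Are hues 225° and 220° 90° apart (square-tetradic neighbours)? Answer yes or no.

no

Angular distance: |225 − 220| = 5 = 5°.
90° apart (square-tetradic neighbours) requires 90°.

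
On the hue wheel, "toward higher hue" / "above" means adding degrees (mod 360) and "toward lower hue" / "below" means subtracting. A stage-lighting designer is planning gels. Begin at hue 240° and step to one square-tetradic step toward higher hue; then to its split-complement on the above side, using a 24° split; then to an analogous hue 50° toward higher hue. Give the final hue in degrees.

+90° (square ↑): 240 + 90 = 330°
+204° (split-comp 24° ↑): 330 + 204 = 534 → 534 − 360 = 174°
+50° (analog 50° ↑): 174 + 50 = 224°

224°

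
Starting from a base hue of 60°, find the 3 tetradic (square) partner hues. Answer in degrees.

A square tetradic scheme places four hues every 90°.
60 + 90 = 150°
60 + 180 = 240°
60 + 270 = 330°

150°, 240°, and 330°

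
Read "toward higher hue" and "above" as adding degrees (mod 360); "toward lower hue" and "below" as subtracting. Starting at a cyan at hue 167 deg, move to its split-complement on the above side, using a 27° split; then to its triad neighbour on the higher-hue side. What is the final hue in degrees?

134°

split-comp 27° ↑ +207°: 167 + 207 = 374 → 374 − 360 = 14°
triadic ↑ +120°: 14 + 120 = 134°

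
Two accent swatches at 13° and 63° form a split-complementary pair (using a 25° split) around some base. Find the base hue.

The accents sit 25° either side of the complement, so the complement is their short-arc midpoint on the wheel.
Short-arc midpoint of 13° and 63°: 38°.
Base is 180° from the complement: 38 − 180 = -142 → -142 + 360 = 218°

218°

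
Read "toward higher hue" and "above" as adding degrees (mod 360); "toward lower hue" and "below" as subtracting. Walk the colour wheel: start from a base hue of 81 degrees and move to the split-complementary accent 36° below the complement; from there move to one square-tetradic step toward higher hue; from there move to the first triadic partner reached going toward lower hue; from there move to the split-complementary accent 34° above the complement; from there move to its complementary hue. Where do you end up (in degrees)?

+144° (split-comp 36° ↓): 81 + 144 = 225°
+90° (square ↑): 225 + 90 = 315°
−120° (triadic ↓): 315 − 120 = 195°
+214° (split-comp 34° ↑): 195 + 214 = 409 → 409 − 360 = 49°
+180° (complement): 49 + 180 = 229°

229°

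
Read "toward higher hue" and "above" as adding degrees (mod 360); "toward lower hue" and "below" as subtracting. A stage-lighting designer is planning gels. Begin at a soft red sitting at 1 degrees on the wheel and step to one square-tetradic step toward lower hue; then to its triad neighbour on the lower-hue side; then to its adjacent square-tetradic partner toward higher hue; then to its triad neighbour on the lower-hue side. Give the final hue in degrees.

1 − 90 = -89 → -89 + 360 = 271°   (square ↓)
271 − 120 = 151°   (triadic ↓)
151 + 90 = 241°   (square ↑)
241 − 120 = 121°   (triadic ↓)

121°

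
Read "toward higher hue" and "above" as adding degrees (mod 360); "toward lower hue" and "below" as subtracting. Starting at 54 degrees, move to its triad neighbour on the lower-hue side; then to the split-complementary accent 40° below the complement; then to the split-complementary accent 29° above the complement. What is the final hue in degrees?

283°

54 − 120 = -66 → -66 + 360 = 294°   (triadic ↓)
294 + 140 = 434 → 434 − 360 = 74°   (split-comp 40° ↓)
74 + 209 = 283°   (split-comp 29° ↑)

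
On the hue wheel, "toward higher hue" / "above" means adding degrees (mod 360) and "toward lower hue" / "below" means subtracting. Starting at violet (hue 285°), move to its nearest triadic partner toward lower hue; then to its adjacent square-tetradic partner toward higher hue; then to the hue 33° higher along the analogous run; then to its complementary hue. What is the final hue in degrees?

285 − 120 = 165°   (triadic ↓)
165 + 90 = 255°   (square ↑)
255 + 33 = 288°   (analog 33° ↑)
288 + 180 = 468 → 468 − 360 = 108°   (complement)

108°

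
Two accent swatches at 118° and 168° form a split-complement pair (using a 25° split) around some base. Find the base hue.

323°

The accents sit 25° either side of the complement, so the complement is their short-arc midpoint on the wheel.
Short-arc midpoint of 118° and 168°: 143°.
Base is 180° from the complement: 143 − 180 = -37 → -37 + 360 = 323°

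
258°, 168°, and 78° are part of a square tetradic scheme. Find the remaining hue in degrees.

348°

A square tetradic scheme places four hues every 90°.
The full set through 78° is {78°, 168°, 258°, 348°}.
Given {78°, 168°, 258°}, the missing hue is 348°.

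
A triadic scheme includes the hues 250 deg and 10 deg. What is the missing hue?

A triad places three hues 120° apart.
The full set through 10° is {10°, 130°, 250°}.
Given {10°, 250°}, the missing hue is 130°.

130°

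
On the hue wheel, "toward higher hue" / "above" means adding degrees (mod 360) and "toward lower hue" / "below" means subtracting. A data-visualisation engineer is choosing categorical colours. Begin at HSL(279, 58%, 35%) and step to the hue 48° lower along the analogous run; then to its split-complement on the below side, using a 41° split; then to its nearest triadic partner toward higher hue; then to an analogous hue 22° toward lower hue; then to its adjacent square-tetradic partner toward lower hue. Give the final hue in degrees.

18°

279 − 48 = 231°   (analog 48° ↓)
231 + 139 = 370 → 370 − 360 = 10°   (split-comp 41° ↓)
10 + 120 = 130°   (triadic ↑)
130 − 22 = 108°   (analog 22° ↓)
108 − 90 = 18°   (square ↓)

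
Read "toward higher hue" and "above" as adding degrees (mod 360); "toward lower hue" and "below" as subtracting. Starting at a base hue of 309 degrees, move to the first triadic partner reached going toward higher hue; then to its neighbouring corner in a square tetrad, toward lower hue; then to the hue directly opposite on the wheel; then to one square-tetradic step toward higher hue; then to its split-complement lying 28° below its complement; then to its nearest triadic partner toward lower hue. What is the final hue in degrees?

281°

+120° (triadic ↑): 309 + 120 = 429 → 429 − 360 = 69°
−90° (square ↓): 69 − 90 = -21 → -21 + 360 = 339°
+180° (complement): 339 + 180 = 519 → 519 − 360 = 159°
+90° (square ↑): 159 + 90 = 249°
+152° (split-comp 28° ↓): 249 + 152 = 401 → 401 − 360 = 41°
−120° (triadic ↓): 41 − 120 = -79 → -79 + 360 = 281°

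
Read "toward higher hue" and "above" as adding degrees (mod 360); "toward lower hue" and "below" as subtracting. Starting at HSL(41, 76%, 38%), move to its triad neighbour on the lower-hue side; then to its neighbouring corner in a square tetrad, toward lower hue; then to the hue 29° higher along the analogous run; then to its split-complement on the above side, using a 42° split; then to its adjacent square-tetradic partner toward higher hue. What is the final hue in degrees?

172°

41 − 120 = -79 → -79 + 360 = 281°   (triadic ↓)
281 − 90 = 191°   (square ↓)
191 + 29 = 220°   (analog 29° ↑)
220 + 222 = 442 → 442 − 360 = 82°   (split-comp 42° ↑)
82 + 90 = 172°   (square ↑)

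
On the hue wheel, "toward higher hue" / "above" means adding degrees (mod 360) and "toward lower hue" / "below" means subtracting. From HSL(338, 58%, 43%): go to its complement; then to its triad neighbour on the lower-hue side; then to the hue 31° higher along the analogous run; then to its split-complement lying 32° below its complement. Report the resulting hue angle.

complement +180°: 338 + 180 = 518 → 518 − 360 = 158°
triadic ↓ −120°: 158 − 120 = 38°
analog 31° ↑ +31°: 38 + 31 = 69°
split-comp 32° ↓ +148°: 69 + 148 = 217°

217°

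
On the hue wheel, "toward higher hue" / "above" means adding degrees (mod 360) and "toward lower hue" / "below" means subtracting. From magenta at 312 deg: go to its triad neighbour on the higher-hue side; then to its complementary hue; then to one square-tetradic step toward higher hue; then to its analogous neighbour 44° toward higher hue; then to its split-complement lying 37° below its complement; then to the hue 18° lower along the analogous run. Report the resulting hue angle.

151°

312 + 120 = 432 → 432 − 360 = 72°   (triadic ↑)
72 + 180 = 252°   (complement)
252 + 90 = 342°   (square ↑)
342 + 44 = 386 → 386 − 360 = 26°   (analog 44° ↑)
26 + 143 = 169°   (split-comp 37° ↓)
169 − 18 = 151°   (analog 18° ↓)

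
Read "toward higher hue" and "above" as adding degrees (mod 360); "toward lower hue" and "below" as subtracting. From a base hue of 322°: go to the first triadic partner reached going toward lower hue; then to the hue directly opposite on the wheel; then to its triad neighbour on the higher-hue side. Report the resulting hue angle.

322 − 120 = 202°   (triadic ↓)
202 + 180 = 382 → 382 − 360 = 22°   (complement)
22 + 120 = 142°   (triadic ↑)

142°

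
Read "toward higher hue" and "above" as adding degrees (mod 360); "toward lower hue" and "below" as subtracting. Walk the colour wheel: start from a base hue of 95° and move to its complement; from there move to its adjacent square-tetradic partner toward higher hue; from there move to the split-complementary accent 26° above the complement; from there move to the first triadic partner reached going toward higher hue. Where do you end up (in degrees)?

+180° (complement): 95 + 180 = 275°
+90° (square ↑): 275 + 90 = 365 → 365 − 360 = 5°
+206° (split-comp 26° ↑): 5 + 206 = 211°
+120° (triadic ↑): 211 + 120 = 331°

331°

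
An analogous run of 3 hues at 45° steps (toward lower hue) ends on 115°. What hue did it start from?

2 steps of 45° (toward lower hue) give a net shift of −90°.
Start = end − shift: 115 + 90 = 205°

205°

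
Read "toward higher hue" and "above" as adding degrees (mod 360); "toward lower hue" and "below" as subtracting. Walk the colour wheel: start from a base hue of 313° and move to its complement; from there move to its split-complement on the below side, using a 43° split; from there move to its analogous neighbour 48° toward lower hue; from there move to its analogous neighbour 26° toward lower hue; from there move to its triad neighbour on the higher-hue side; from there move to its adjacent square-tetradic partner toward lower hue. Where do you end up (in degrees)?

226°

complement +180°: 313 + 180 = 493 → 493 − 360 = 133°
split-comp 43° ↓ +137°: 133 + 137 = 270°
analog 48° ↓ −48°: 270 − 48 = 222°
analog 26° ↓ −26°: 222 − 26 = 196°
triadic ↑ +120°: 196 + 120 = 316°
square ↓ −90°: 316 − 90 = 226°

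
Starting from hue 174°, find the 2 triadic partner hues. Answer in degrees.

A triad places three hues 120° apart.
174 + 120 = 294°
174 + 240 = 414 → 414 − 360 = 54°

294° and 54°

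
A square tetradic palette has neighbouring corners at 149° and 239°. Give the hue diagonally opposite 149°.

329°

A square tetradic scheme places four hues 90° apart; opposite corners are 180° apart.
149 + 180 = 329°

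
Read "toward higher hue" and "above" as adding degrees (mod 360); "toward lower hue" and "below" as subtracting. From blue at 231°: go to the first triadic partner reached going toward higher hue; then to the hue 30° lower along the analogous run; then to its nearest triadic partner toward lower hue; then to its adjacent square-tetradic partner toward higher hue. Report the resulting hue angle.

291°

triadic ↑ +120°: 231 + 120 = 351°
analog 30° ↓ −30°: 351 − 30 = 321°
triadic ↓ −120°: 321 − 120 = 201°
square ↑ +90°: 201 + 90 = 291°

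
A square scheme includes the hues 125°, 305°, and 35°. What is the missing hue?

215°

A square tetradic scheme places four hues every 90°.
The full set through 35° is {35°, 125°, 215°, 305°}.
Given {35°, 125°, 305°}, the missing hue is 215°.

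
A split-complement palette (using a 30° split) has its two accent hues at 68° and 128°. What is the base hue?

The accents sit 30° either side of the complement, so the complement is their short-arc midpoint on the wheel.
Short-arc midpoint of 68° and 128°: 98°.
Base is 180° from the complement: 98 − 180 = -82 → -82 + 360 = 278°

278°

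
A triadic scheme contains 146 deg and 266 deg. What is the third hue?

26°

A triad spaces three hues 120° apart.
The full set is {26°, 146°, 266°}.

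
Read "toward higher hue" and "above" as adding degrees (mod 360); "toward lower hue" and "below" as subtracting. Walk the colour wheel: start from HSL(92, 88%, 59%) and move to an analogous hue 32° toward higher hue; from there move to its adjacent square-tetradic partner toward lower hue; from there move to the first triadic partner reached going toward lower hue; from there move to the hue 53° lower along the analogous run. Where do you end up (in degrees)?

92 + 32 = 124°   (analog 32° ↑)
124 − 90 = 34°   (square ↓)
34 − 120 = -86 → -86 + 360 = 274°   (triadic ↓)
274 − 53 = 221°   (analog 53° ↓)

221°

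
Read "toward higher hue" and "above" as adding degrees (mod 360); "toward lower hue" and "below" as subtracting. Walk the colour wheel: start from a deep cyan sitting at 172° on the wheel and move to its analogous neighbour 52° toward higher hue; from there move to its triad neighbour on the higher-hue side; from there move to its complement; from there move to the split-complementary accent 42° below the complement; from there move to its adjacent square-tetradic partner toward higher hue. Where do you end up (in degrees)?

172 + 52 = 224°   (analog 52° ↑)
224 + 120 = 344°   (triadic ↑)
344 + 180 = 524 → 524 − 360 = 164°   (complement)
164 + 138 = 302°   (split-comp 42° ↓)
302 + 90 = 392 → 392 − 360 = 32°   (square ↑)

32°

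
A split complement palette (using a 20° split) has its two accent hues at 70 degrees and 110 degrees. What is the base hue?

The accents sit 20° either side of the complement, so the complement is their short-arc midpoint on the wheel.
Short-arc midpoint of 70° and 110°: 90°.
Base is 180° from the complement: 90 − 180 = -90 → -90 + 360 = 270°

270°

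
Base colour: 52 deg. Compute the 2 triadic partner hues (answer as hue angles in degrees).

A triad places three hues 120° apart.
52 + 120 = 172°
52 + 240 = 292°

172° and 292°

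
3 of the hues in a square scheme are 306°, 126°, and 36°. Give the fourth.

216°

A square tetradic scheme places four hues every 90°.
The full set through 36° is {36°, 126°, 216°, 306°}.
Given {36°, 126°, 306°}, the missing hue is 216°.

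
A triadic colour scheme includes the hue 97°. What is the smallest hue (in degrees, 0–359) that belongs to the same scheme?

97°

A triad places three hues 120° apart.
The full set through 97° is {97°, 217°, 337°}.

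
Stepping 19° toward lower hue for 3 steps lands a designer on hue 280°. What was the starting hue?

337°

3 steps of 19° (toward lower hue) give a net shift of −57°.
Start = end − shift: 280 + 57 = 337°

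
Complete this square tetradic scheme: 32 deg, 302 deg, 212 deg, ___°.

122°

A square tetradic scheme places four hues every 90°.
The full set through 32° is {32°, 122°, 212°, 302°}.
Given {32°, 212°, 302°}, the missing hue is 122°.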